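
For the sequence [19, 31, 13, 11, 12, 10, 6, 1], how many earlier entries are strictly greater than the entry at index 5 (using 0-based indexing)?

5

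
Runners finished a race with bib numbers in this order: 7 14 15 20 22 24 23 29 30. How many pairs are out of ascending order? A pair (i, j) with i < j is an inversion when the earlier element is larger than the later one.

1 out-of-order pair

For each element, count later entries that are smaller:
7 → none → 0
14 → none → 0
15 → none → 0
20 → none → 0
22 → none → 0
24 → 23 → 1
23 → none → 0
29 → none → 0
30 → none → 0
Sum: 0 + 0 + 0 + 0 + 0 + 1 + 0 + 0 + 0 = 1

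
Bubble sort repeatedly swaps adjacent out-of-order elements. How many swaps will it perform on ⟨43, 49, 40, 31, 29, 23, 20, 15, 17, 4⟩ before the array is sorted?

Each adjacent swap fixes exactly one inversion, so the minimum swap count equals the number of inversions.
Count inversions — for each element, later elements that are smaller:
43: 40, 31, 29, 23, 20, 15, 17, 4 → 8
49: 40, 31, 29, 23, 20, 15, 17, 4 → 8
40: 31, 29, 23, 20, 15, 17, 4 → 7
31: 29, 23, 20, 15, 17, 4 → 6
29: 23, 20, 15, 17, 4 → 5
23: 20, 15, 17, 4 → 4
20: 15, 17, 4 → 3
15: 4 → 1
17: 4 → 1
4: none → 0
Total inversions: 8 + 8 + 7 + 6 + 5 + 4 + 3 + 1 + 1 + 0 = 43

43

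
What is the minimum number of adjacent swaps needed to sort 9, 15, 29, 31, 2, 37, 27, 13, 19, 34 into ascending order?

Each adjacent swap fixes exactly one inversion, so the minimum swap count equals the number of inversions.
Count inversions — for each element, later elements that are smaller:
9: 2 → 1
15: 2, 13 → 2
29: 2, 27, 13, 19 → 4
31: 2, 27, 13, 19 → 4
2: none → 0
37: 27, 13, 19, 34 → 4
27: 13, 19 → 2
13: none → 0
19: none → 0
34: none → 0
Total inversions: 1 + 2 + 4 + 4 + 0 + 4 + 2 + 0 + 0 + 0 = 17

17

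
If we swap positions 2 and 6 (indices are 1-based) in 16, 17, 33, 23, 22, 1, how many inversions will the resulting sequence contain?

7

Positions 2 and 6 hold 17 and 1; after swapping, the array is [16, 1, 33, 23, 22, 17].
Sweep left to right; for each value list the smaller values that follow it:
16: 1
1: 0
33: 3
23: 2
22: 1
17: 0
Sum: 1 + 0 + 3 + 2 + 1 + 0 = 7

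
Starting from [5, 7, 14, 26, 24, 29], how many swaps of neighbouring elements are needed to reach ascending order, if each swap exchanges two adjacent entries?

1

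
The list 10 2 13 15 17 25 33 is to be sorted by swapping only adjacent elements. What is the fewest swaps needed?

The minimum number of adjacent swaps to sort an array equals its inversion count, since every such swap removes exactly one inversion.
Count inversions — for each element, later elements that are smaller:
10: 2 → 1
2: none → 0
13: none → 0
15: none → 0
17: none → 0
25: none → 0
33: none → 0
Total inversions: 1 + 0 + 0 + 0 + 0 + 0 + 0 = 1

1 swap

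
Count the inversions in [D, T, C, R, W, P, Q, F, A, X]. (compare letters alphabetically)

22

Element-by-element contributions:
D → C, A → 2
T → C, R, P, Q, F, A → 6
C → A → 1
R → P, Q, F, A → 4
W → P, Q, F, A → 4
P → F, A → 2
Q → F, A → 2
F → A → 1
A → none → 0
X → none → 0
Sum: 2 + 6 + 1 + 4 + 4 + 2 + 2 + 1 + 0 + 0 = 22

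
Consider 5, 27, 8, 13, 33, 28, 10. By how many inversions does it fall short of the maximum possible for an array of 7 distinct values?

14

Maximum inversions for 7 distinct elements is C(7, 2) = 7·6/2 = 21.
Current inversions — for each element, count later smaller elements:
5: 0
27: 3
8: 0
13: 1
33: 2
28: 1
10: 0
Current total: 0 + 3 + 0 + 1 + 2 + 1 + 0 = 7
Shortfall: 21 − 7 = 14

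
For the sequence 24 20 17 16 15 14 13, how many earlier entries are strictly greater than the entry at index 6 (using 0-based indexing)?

6 such elements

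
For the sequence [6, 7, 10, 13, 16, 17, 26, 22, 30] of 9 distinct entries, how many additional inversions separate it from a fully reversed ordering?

35 inversions short

Maximum inversions for 9 distinct elements is C(9, 2) = 9·8/2 = 36.
Current inversions — for each element, count later smaller elements:
6: 0
7: 0
10: 0
13: 0
16: 0
17: 0
26: 1
22: 0
30: 0
Current total: 0 + 0 + 0 + 0 + 0 + 0 + 1 + 0 + 0 = 1
Shortfall: 36 − 1 = 35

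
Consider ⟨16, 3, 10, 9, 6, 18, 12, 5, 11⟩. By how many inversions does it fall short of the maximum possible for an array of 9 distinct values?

18 inversions short

Maximum inversions for 9 distinct elements is C(9, 2) = 9·8/2 = 36.
Current inversions — for each element, count later smaller elements:
16: 7
3: 0
10: 3
9: 2
6: 1
18: 3
12: 2
5: 0
11: 0
Current total: 7 + 0 + 3 + 2 + 1 + 3 + 2 + 0 + 0 = 18
Shortfall: 36 − 18 = 18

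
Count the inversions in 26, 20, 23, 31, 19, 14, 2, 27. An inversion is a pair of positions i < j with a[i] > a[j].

Count, for each position, how many later elements it exceeds:
26 → 20, 23, 19, 14, 2 → 5
20 → 19, 14, 2 → 3
23 → 19, 14, 2 → 3
31 → 19, 14, 2, 27 → 4
19 → 14, 2 → 2
14 → 2 → 1
2 → none → 0
27 → none → 0
Sum: 5 + 3 + 3 + 4 + 2 + 1 + 0 + 0 = 18

18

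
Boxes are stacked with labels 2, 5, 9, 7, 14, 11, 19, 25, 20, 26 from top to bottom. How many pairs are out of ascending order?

3 inversions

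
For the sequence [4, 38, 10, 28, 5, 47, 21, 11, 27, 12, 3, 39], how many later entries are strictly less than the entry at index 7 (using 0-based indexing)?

1

The element at index 7 is 11.
Elements after it: 27, 12, 3, 39
Those smaller than 11: 3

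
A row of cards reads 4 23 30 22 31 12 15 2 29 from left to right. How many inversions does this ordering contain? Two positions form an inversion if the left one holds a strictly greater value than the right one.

19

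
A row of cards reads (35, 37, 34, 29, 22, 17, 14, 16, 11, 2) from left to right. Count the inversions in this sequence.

Count, for each position, how many later elements it exceeds:
35 → 34, 29, 22, 17, 14, 16, 11, 2 → 8
37 → 34, 29, 22, 17, 14, 16, 11, 2 → 8
34 → 29, 22, 17, 14, 16, 11, 2 → 7
29 → 22, 17, 14, 16, 11, 2 → 6
22 → 17, 14, 16, 11, 2 → 5
17 → 14, 16, 11, 2 → 4
14 → 11, 2 → 2
16 → 11, 2 → 2
11 → 2 → 1
2 → none → 0
Sum: 8 + 8 + 7 + 6 + 5 + 4 + 2 + 2 + 1 + 0 = 43

43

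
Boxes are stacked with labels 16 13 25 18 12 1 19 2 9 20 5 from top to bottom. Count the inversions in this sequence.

For each element, count later entries that are smaller:
16: 6
13: 5
25: 8
18: 5
12: 4
1: 0
19: 3
2: 0
9: 1
20: 1
5: 0
Sum: 6 + 5 + 8 + 5 + 4 + 0 + 3 + 0 + 1 + 1 + 0 = 33

There are 33 out-of-order pairs.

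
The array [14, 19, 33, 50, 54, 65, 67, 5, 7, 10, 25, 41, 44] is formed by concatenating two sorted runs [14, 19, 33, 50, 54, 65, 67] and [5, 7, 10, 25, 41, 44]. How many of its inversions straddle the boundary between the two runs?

34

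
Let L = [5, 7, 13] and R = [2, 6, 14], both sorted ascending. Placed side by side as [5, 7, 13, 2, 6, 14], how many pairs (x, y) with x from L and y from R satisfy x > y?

5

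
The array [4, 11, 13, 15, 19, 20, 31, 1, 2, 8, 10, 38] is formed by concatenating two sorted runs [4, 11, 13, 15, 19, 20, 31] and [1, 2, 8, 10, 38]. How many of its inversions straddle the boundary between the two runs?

Take each right-half value and tally the left-half values above it:
r = 1: 4, 11, 13, 15, 19, 20, 31 → 7
r = 2: 4, 11, 13, 15, 19, 20, 31 → 7
r = 8: 11, 13, 15, 19, 20, 31 → 6
r = 10: 11, 13, 15, 19, 20, 31 → 6
r = 38: none → 0
Cross-inversions: 7 + 7 + 6 + 6 + 0 = 26

26 cross-inversions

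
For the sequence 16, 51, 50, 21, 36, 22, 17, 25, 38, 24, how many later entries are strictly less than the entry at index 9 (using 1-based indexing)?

The element at index 9 is 38.
Elements after it: 24
Those smaller than 38: 24

1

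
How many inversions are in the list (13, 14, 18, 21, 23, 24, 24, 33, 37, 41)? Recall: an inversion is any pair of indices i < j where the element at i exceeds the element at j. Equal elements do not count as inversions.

0 inversions

Count, for each position, how many later elements it exceeds:
13: 0
14: 0
18: 0
21: 0
23: 0
24: 0
24: 0
33: 0
37: 0
41: 0
Sum: 0 + 0 + 0 + 0 + 0 + 0 + 0 + 0 + 0 + 0 = 0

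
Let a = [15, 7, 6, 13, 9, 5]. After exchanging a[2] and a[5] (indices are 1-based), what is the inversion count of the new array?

There are 12 inversions.

Positions 2 and 5 hold 7 and 9; after swapping, the array is [15, 9, 6, 13, 7, 5].
Count, for each position, how many later elements it exceeds:
15 → 9, 6, 13, 7, 5 → 5
9 → 6, 7, 5 → 3
6 → 5 → 1
13 → 7, 5 → 2
7 → 5 → 1
5 → none → 0
Sum: 5 + 3 + 1 + 2 + 1 + 0 = 12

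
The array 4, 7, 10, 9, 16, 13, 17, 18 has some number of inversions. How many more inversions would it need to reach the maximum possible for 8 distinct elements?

26

Maximum inversions for 8 distinct elements is C(8, 2) = 8·7/2 = 28.
Current inversions — for each element, count later smaller elements:
4: 0
7: 0
10: 1
9: 0
16: 1
13: 0
17: 0
18: 0
Current total: 0 + 0 + 1 + 0 + 1 + 0 + 0 + 0 = 2
Shortfall: 28 − 2 = 26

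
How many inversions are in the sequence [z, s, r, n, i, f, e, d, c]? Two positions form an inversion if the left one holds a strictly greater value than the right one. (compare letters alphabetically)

36 inversions

Sweep left to right; for each value list the smaller values that follow it:
z → s, r, n, i, f, e, d, c → 8
s → r, n, i, f, e, d, c → 7
r → n, i, f, e, d, c → 6
n → i, f, e, d, c → 5
i → f, e, d, c → 4
f → e, d, c → 3
e → d, c → 2
d → c → 1
c → none → 0
Sum: 8 + 7 + 6 + 5 + 4 + 3 + 2 + 1 + 0 = 36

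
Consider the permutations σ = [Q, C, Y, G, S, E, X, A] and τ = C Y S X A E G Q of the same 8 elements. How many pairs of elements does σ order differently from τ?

13

Assign each item its position (1..8) in the first ordering, then rewrite the second ordering as that position sequence:
positions: Q→1, C→2, Y→3, G→4, S→5, E→6, X→7, A→8
second ordering as positions: [2, 3, 5, 7, 8, 6, 4, 1]
Discordant pairs = inversions in this position sequence.
2: 1 → 1
3: 1 → 1
5: 4, 1 → 2
7: 6, 4, 1 → 3
8: 6, 4, 1 → 3
6: 4, 1 → 2
4: 1 → 1
1: 0
Total: 1 + 1 + 2 + 3 + 3 + 2 + 1 + 0 = 13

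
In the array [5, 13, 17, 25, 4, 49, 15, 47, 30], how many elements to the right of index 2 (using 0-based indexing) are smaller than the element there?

The element at index 2 is 17.
Elements after it: 25, 4, 49, 15, 47, 30
Those smaller than 17: 4, 15

2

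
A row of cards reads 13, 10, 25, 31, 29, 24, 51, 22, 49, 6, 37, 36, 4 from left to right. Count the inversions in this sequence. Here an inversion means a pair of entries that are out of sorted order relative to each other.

Count, for each position, how many later elements it exceeds:
13 → 10, 6, 4 → 3
10 → 6, 4 → 2
25 → 24, 22, 6, 4 → 4
31 → 29, 24, 22, 6, 4 → 5
29 → 24, 22, 6, 4 → 4
24 → 22, 6, 4 → 3
51 → 22, 49, 6, 37, 36, 4 → 6
22 → 6, 4 → 2
49 → 6, 37, 36, 4 → 4
6 → 4 → 1
37 → 36, 4 → 2
36 → 4 → 1
4 → none → 0
Sum: 3 + 2 + 4 + 5 + 4 + 3 + 6 + 2 + 4 + 1 + 2 + 1 + 0 = 37

37 inversions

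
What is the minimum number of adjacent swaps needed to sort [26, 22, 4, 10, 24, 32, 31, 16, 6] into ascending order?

The minimum number of adjacent swaps to sort an array equals its inversion count, since every such swap removes exactly one inversion.
Count inversions — for each element, later elements that are smaller:
26: 22, 4, 10, 24, 16, 6 → 6
22: 4, 10, 16, 6 → 4
4: none → 0
10: 6 → 1
24: 16, 6 → 2
32: 31, 16, 6 → 3
31: 16, 6 → 2
16: 6 → 1
6: none → 0
Total inversions: 6 + 4 + 0 + 1 + 2 + 3 + 2 + 1 + 0 = 19

19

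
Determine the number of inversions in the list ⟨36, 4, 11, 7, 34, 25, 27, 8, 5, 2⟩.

Sweep left to right; for each value list the smaller values that follow it:
36: 9
4: 1
11: 4
7: 2
34: 5
25: 3
27: 3
8: 2
5: 1
2: 0
Sum: 9 + 1 + 4 + 2 + 5 + 3 + 3 + 2 + 1 + 0 = 30

30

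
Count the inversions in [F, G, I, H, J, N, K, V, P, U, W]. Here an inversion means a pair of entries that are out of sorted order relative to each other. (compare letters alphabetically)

For each element, count later entries that are smaller:
F → none → 0
G → none → 0
I → H → 1
H → none → 0
J → none → 0
N → K → 1
K → none → 0
V → P, U → 2
P → none → 0
U → none → 0
W → none → 0
Sum: 0 + 0 + 1 + 0 + 0 + 1 + 0 + 2 + 0 + 0 + 0 = 4

4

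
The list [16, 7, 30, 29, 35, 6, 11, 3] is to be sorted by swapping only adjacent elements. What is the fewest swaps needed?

18 swaps

Each adjacent swap fixes exactly one inversion, so the minimum swap count equals the number of inversions.
Count inversions — for each element, later elements that are smaller:
16: 7, 6, 11, 3 → 4
7: 6, 3 → 2
30: 29, 6, 11, 3 → 4
29: 6, 11, 3 → 3
35: 6, 11, 3 → 3
6: 3 → 1
11: 3 → 1
3: none → 0
Total inversions: 4 + 2 + 4 + 3 + 3 + 1 + 1 + 0 = 18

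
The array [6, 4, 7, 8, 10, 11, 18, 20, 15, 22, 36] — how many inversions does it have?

Inversions: 3

Element-by-element contributions:
6: 1
4: 0
7: 0
8: 0
10: 0
11: 0
18: 1
20: 1
15: 0
22: 0
36: 0
Sum: 1 + 0 + 0 + 0 + 0 + 0 + 1 + 1 + 0 + 0 + 0 = 3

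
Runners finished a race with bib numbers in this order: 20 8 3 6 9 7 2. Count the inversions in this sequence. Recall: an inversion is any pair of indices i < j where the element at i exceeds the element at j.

15

Count, for each position, how many later elements it exceeds:
20 → 8, 3, 6, 9, 7, 2 → 6
8 → 3, 6, 7, 2 → 4
3 → 2 → 1
6 → 2 → 1
9 → 7, 2 → 2
7 → 2 → 1
2 → none → 0
Sum: 6 + 4 + 1 + 1 + 2 + 1 + 0 = 15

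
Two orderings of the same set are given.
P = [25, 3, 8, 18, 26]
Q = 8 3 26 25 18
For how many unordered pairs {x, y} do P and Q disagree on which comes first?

5

Assign each item its position (1..5) in the first ordering, then rewrite the second ordering as that position sequence:
positions: 25→1, 3→2, 8→3, 18→4, 26→5
second ordering as positions: [3, 2, 5, 1, 4]
Discordant pairs = inversions in this position sequence.
3: 2, 1 → 2
2: 1 → 1
5: 1, 4 → 2
1: 0
4: 0
Total: 2 + 1 + 2 + 0 + 0 = 5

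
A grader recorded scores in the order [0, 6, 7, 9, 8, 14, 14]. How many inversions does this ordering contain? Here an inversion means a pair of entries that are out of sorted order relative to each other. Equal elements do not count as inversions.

1 out-of-order pair

Listing every pair i<j with a[i]>a[j] (using 1-based positions):
(4,5): 9 > 8
That's 1 pair.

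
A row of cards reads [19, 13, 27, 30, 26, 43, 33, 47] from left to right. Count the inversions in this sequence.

Element-by-element contributions:
19 → 13 → 1
13 → none → 0
27 → 26 → 1
30 → 26 → 1
26 → none → 0
43 → 33 → 1
33 → none → 0
47 → none → 0
Sum: 1 + 0 + 1 + 1 + 0 + 1 + 0 + 0 = 4

4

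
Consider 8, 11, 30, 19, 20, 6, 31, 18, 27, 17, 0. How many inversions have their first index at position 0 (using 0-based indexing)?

2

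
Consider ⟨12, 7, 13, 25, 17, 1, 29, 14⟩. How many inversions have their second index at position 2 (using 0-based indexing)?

The element at index 2 is 13.
Elements before it: 12, 7
None of them are larger than 13.

0 such elements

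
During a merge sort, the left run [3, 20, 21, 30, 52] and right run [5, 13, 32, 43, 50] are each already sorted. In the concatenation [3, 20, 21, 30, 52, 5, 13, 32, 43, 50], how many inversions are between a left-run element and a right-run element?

11

For each element r of the right run, count left-run elements greater than r:
r = 5: 20, 21, 30, 52 → 4
r = 13: 20, 21, 30, 52 → 4
r = 32: 52 → 1
r = 43: 52 → 1
r = 50: 52 → 1
Cross-inversions: 4 + 4 + 1 + 1 + 1 = 11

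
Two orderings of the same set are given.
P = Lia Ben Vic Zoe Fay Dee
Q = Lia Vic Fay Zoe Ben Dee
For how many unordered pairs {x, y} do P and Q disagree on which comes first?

4 disagreeing pairs

Assign each item its position (1..6) in the first ordering, then rewrite the second ordering as that position sequence:
positions: Lia→1, Ben→2, Vic→3, Zoe→4, Fay→5, Dee→6
second ordering as positions: [1, 3, 5, 4, 2, 6]
Discordant pairs = inversions in this position sequence.
1: 0
3: 2 → 1
5: 4, 2 → 2
4: 2 → 1
2: 0
6: 0
Total: 0 + 1 + 2 + 1 + 0 + 0 = 4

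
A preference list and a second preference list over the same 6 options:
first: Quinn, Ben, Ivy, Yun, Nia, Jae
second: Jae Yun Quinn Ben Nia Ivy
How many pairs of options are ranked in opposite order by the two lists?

9 pairs

Assign each item its position (1..6) in the first ordering, then rewrite the second ordering as that position sequence:
positions: Quinn→1, Ben→2, Ivy→3, Yun→4, Nia→5, Jae→6
second ordering as positions: [6, 4, 1, 2, 5, 3]
Discordant pairs = inversions in this position sequence.
6: 4, 1, 2, 5, 3 → 5
4: 1, 2, 3 → 3
1: 0
2: 0
5: 3 → 1
3: 0
Total: 5 + 3 + 0 + 0 + 1 + 0 = 9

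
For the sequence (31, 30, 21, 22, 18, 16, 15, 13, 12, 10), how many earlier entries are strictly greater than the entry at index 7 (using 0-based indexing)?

The element at index 7 is 13.
Elements before it: 31, 30, 21, 22, 18, 16, 15
Those larger than 13: 31, 30, 21, 22, 18, 16, 15

7 such elements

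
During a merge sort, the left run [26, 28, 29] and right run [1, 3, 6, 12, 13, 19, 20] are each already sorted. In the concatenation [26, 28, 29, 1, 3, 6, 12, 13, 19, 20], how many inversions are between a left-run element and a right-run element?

21

Count, for every r in R, how many entries of L exceed r:
r = 1: 26, 28, 29 → 3
r = 3: 26, 28, 29 → 3
r = 6: 26, 28, 29 → 3
r = 12: 26, 28, 29 → 3
r = 13: 26, 28, 29 → 3
r = 19: 26, 28, 29 → 3
r = 20: 26, 28, 29 → 3
Cross-inversions: 3 + 3 + 3 + 3 + 3 + 3 + 3 = 21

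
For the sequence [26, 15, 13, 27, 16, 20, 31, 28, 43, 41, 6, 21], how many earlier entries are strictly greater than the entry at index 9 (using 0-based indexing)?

1

The element at index 9 is 41.
Elements before it: 26, 15, 13, 27, 16, 20, 31, 28, 43
Those larger than 41: 43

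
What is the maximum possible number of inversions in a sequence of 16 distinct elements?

Inversions: 120

The maximum occurs when the array is in strictly decreasing order: every one of the C(16, 2) pairs is inverted.
C(16, 2) = 16·15/2 = 120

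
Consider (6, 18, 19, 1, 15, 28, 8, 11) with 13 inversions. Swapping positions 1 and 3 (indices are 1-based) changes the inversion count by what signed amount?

+3

Positions 1 and 3 hold 6 and 19; after swapping, the array is [19, 18, 6, 1, 15, 28, 8, 11].
Count, for each position, how many later elements it exceeds:
19: 6
18: 5
6: 1
1: 0
15: 2
28: 2
8: 0
11: 0
Sum: 6 + 5 + 1 + 0 + 2 + 2 + 0 + 0 = 16
Change: 16 − 13 = +3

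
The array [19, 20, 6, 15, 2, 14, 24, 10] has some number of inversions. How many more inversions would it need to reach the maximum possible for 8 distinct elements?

12 inversions short

Maximum inversions for 8 distinct elements is C(8, 2) = 8·7/2 = 28.
Current inversions — for each element, count later smaller elements:
19: 5
20: 5
6: 1
15: 3
2: 0
14: 1
24: 1
10: 0
Current total: 5 + 5 + 1 + 3 + 0 + 1 + 1 + 0 = 16
Shortfall: 28 − 16 = 12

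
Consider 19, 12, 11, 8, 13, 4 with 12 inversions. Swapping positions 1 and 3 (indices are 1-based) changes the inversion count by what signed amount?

Positions 1 and 3 hold 19 and 11; after swapping, the array is [11, 12, 19, 8, 13, 4].
Count, for each position, how many later elements it exceeds:
11 → 8, 4 → 2
12 → 8, 4 → 2
19 → 8, 13, 4 → 3
8 → 4 → 1
13 → 4 → 1
4 → none → 0
Sum: 2 + 2 + 3 + 1 + 1 + 0 = 9
Change: 9 − 12 = -3

-3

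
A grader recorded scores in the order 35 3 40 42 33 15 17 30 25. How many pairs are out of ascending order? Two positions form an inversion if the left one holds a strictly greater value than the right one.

Element-by-element contributions:
35 → 3, 33, 15, 17, 30, 25 → 6
3 → none → 0
40 → 33, 15, 17, 30, 25 → 5
42 → 33, 15, 17, 30, 25 → 5
33 → 15, 17, 30, 25 → 4
15 → none → 0
17 → none → 0
30 → 25 → 1
25 → none → 0
Sum: 6 + 0 + 5 + 5 + 4 + 0 + 0 + 1 + 0 = 21

21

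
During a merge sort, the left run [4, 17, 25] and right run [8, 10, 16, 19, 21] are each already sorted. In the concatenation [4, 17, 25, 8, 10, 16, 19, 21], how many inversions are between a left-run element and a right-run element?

Count, for every r in R, how many entries of L exceed r:
r = 8: 17, 25 → 2
r = 10: 17, 25 → 2
r = 16: 17, 25 → 2
r = 19: 25 → 1
r = 21: 25 → 1
Cross-inversions: 2 + 2 + 2 + 1 + 1 = 8

8 cross-inversions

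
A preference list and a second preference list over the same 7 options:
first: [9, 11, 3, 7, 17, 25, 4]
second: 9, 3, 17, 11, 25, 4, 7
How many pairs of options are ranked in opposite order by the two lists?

Assign each item its position (1..7) in the first ordering, then rewrite the second ordering as that position sequence:
positions: 9→1, 11→2, 3→3, 7→4, 17→5, 25→6, 4→7
second ordering as positions: [1, 3, 5, 2, 6, 7, 4]
Discordant pairs = inversions in this position sequence.
1: 0
3: 2 → 1
5: 2, 4 → 2
2: 0
6: 4 → 1
7: 4 → 1
4: 0
Total: 0 + 1 + 2 + 0 + 1 + 1 + 0 = 5

5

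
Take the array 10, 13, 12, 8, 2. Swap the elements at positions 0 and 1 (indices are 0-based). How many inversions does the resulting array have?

Positions 0 and 1 hold 10 and 13; after swapping, the array is [13, 10, 12, 8, 2].
Count, for each position, how many later elements it exceeds:
13: 4
10: 2
12: 2
8: 1
2: 0
Sum: 4 + 2 + 2 + 1 + 0 = 9

9 inversions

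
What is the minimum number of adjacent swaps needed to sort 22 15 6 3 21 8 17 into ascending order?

Each adjacent swap fixes exactly one inversion, so the minimum swap count equals the number of inversions.
Count inversions — for each element, later elements that are smaller:
22: 15, 6, 3, 21, 8, 17 → 6
15: 6, 3, 8 → 3
6: 3 → 1
3: none → 0
21: 8, 17 → 2
8: none → 0
17: none → 0
Total inversions: 6 + 3 + 1 + 0 + 2 + 0 + 0 = 12

Swaps: 12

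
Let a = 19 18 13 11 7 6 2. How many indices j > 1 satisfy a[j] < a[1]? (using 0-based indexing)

The element at index 1 is 18.
Elements after it: 13, 11, 7, 6, 2
Those smaller than 18: 13, 11, 7, 6, 2

5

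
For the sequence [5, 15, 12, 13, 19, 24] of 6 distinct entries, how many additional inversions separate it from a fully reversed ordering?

13

Maximum inversions for 6 distinct elements is C(6, 2) = 6·5/2 = 15.
Current inversions — for each element, count later smaller elements:
5: 0
15: 2
12: 0
13: 0
19: 0
24: 0
Current total: 0 + 2 + 0 + 0 + 0 + 0 = 2
Shortfall: 15 − 2 = 13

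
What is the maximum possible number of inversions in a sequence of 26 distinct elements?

325

A reversed (strictly descending) arrangement makes every pair an inversion, giving C(26, 2) inversions.
C(26, 2) = 26·25/2 = 325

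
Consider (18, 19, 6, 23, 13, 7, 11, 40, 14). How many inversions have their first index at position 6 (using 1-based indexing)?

The element at index 6 is 7.
Elements after it: 11, 40, 14
None of them are smaller than 7.

0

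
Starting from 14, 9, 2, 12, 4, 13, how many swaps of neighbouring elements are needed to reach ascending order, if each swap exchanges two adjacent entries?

8

The minimum number of adjacent swaps to sort an array equals its inversion count, since every such swap removes exactly one inversion.
Count inversions — for each element, later elements that are smaller:
14: 9, 2, 12, 4, 13 → 5
9: 2, 4 → 2
2: none → 0
12: 4 → 1
4: none → 0
13: none → 0
Total inversions: 5 + 2 + 0 + 1 + 0 + 0 = 8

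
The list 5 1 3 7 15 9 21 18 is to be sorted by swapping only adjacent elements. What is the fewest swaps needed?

There are 4 adjacent swaps.

Minimum adjacent swaps = number of inversions (each swap of adjacent out-of-order elements removes one inversion and no swap can remove more).
Count inversions — for each element, later elements that are smaller:
5: 1, 3 → 2
1: none → 0
3: none → 0
7: none → 0
15: 9 → 1
9: none → 0
21: 18 → 1
18: none → 0
Total inversions: 2 + 0 + 0 + 0 + 1 + 0 + 1 + 0 = 4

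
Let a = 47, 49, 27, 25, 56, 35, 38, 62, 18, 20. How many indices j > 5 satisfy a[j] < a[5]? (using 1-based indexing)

The element at index 5 is 56.
Elements after it: 35, 38, 62, 18, 20
Those smaller than 56: 35, 38, 18, 20

4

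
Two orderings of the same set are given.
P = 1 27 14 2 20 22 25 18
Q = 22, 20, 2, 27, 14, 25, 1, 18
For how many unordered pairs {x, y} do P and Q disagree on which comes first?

15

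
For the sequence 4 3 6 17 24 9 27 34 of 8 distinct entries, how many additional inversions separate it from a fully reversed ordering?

25

Maximum inversions for 8 distinct elements is C(8, 2) = 8·7/2 = 28.
Current inversions — for each element, count later smaller elements:
4: 1
3: 0
6: 0
17: 1
24: 1
9: 0
27: 0
34: 0
Current total: 1 + 0 + 0 + 1 + 1 + 0 + 0 + 0 = 3
Shortfall: 28 − 3 = 25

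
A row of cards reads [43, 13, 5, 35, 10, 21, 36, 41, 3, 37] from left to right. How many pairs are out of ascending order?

21 inversions

Sweep left to right; for each value list the smaller values that follow it:
43: 9
13: 3
5: 1
35: 3
10: 1
21: 1
36: 1
41: 2
3: 0
37: 0
Sum: 9 + 3 + 1 + 3 + 1 + 1 + 1 + 2 + 0 + 0 = 21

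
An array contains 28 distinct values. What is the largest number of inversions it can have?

378 inversions

The maximum occurs when the array is in strictly decreasing order: every one of the C(28, 2) pairs is inverted.
C(28, 2) = 28·27/2 = 378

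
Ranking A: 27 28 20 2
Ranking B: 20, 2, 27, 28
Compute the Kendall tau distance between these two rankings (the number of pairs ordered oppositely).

4 discordant pairs

Assign each item its position (1..4) in the first ordering, then rewrite the second ordering as that position sequence:
positions: 27→1, 28→2, 20→3, 2→4
second ordering as positions: [3, 4, 1, 2]
Discordant pairs = inversions in this position sequence.
3: 1, 2 → 2
4: 1, 2 → 2
1: 0
2: 0
Total: 2 + 2 + 0 + 0 = 4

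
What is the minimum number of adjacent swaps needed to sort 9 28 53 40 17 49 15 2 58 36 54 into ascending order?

22

The minimum number of adjacent swaps to sort an array equals its inversion count, since every such swap removes exactly one inversion.
Count inversions — for each element, later elements that are smaller:
9: 2 → 1
28: 17, 15, 2 → 3
53: 40, 17, 49, 15, 2, 36 → 6
40: 17, 15, 2, 36 → 4
17: 15, 2 → 2
49: 15, 2, 36 → 3
15: 2 → 1
2: none → 0
58: 36, 54 → 2
36: none → 0
54: none → 0
Total inversions: 1 + 3 + 6 + 4 + 2 + 3 + 1 + 0 + 2 + 0 + 0 = 22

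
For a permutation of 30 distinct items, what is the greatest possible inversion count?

The maximum occurs when the array is in strictly decreasing order: every one of the C(30, 2) pairs is inverted.
C(30, 2) = 30·29/2 = 435

435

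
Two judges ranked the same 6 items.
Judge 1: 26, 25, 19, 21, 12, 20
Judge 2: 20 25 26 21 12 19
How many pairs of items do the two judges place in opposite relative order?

There are 8 discordant pairs.

Assign each item its position (1..6) in the first ordering, then rewrite the second ordering as that position sequence:
positions: 26→1, 25→2, 19→3, 21→4, 12→5, 20→6
second ordering as positions: [6, 2, 1, 4, 5, 3]
Discordant pairs = inversions in this position sequence.
6: 2, 1, 4, 5, 3 → 5
2: 1 → 1
1: 0
4: 3 → 1
5: 3 → 1
3: 0
Total: 5 + 1 + 0 + 1 + 1 + 0 = 8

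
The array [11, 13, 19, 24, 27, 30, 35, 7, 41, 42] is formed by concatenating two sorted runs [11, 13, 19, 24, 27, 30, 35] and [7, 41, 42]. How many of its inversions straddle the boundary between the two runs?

7

Take each right-half value and tally the left-half values above it:
r = 7: 11, 13, 19, 24, 27, 30, 35 → 7
r = 41: none → 0
r = 42: none → 0
Cross-inversions: 7 + 0 + 0 = 7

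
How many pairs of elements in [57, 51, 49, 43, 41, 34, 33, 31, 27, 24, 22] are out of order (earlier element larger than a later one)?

55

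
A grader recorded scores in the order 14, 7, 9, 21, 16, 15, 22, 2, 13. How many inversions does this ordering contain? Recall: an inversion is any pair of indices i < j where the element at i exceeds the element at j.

Sweep left to right; for each value list the smaller values that follow it:
14: 4
7: 1
9: 1
21: 4
16: 3
15: 2
22: 2
2: 0
13: 0
Sum: 4 + 1 + 1 + 4 + 3 + 2 + 2 + 0 + 0 = 17

17 out-of-order pairs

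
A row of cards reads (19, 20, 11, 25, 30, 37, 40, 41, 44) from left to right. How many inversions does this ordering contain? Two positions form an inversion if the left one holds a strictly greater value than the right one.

2

Count, for each position, how many later elements it exceeds:
19 → 11 → 1
20 → 11 → 1
11 → none → 0
25 → none → 0
30 → none → 0
37 → none → 0
40 → none → 0
41 → none → 0
44 → none → 0
Sum: 1 + 1 + 0 + 0 + 0 + 0 + 0 + 0 + 0 = 2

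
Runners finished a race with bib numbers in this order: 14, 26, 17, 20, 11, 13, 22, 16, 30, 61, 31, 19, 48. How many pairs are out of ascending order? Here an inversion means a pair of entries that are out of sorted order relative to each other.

Sweep left to right; for each value list the smaller values that follow it:
14 → 11, 13 → 2
26 → 17, 20, 11, 13, 22, 16, 19 → 7
17 → 11, 13, 16 → 3
20 → 11, 13, 16, 19 → 4
11 → none → 0
13 → none → 0
22 → 16, 19 → 2
16 → none → 0
30 → 19 → 1
61 → 31, 19, 48 → 3
31 → 19 → 1
19 → none → 0
48 → none → 0
Sum: 2 + 7 + 3 + 4 + 0 + 0 + 2 + 0 + 1 + 3 + 1 + 0 + 0 = 23

23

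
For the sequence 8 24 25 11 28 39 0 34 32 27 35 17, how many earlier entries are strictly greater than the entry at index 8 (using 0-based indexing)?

2

The element at index 8 is 32.
Elements before it: 8, 24, 25, 11, 28, 39, 0, 34
Those larger than 32: 39, 34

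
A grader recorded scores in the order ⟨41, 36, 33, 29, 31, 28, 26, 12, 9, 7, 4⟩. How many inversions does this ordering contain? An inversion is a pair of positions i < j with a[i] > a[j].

54

Count, for each position, how many later elements it exceeds:
41 → 36, 33, 29, 31, 28, 26, 12, 9, 7, 4 → 10
36 → 33, 29, 31, 28, 26, 12, 9, 7, 4 → 9
33 → 29, 31, 28, 26, 12, 9, 7, 4 → 8
29 → 28, 26, 12, 9, 7, 4 → 6
31 → 28, 26, 12, 9, 7, 4 → 6
28 → 26, 12, 9, 7, 4 → 5
26 → 12, 9, 7, 4 → 4
12 → 9, 7, 4 → 3
9 → 7, 4 → 2
7 → 4 → 1
4 → none → 0
Sum: 10 + 9 + 8 + 6 + 6 + 5 + 4 + 3 + 2 + 1 + 0 = 54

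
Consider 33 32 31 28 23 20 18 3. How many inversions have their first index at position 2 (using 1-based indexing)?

6

The element at index 2 is 32.
Elements after it: 31, 28, 23, 20, 18, 3
Those smaller than 32: 31, 28, 23, 20, 18, 3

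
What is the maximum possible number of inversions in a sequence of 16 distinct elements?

A reversed (strictly descending) arrangement makes every pair an inversion, giving C(16, 2) inversions.
C(16, 2) = 16·15/2 = 120

120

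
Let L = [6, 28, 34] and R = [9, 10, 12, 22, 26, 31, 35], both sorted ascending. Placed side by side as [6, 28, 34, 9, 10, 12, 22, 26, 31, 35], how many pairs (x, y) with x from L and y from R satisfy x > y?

For each element r of the right run, count left-run elements greater than r:
r = 9: 28, 34 → 2
r = 10: 28, 34 → 2
r = 12: 28, 34 → 2
r = 22: 28, 34 → 2
r = 26: 28, 34 → 2
r = 31: 34 → 1
r = 35: none → 0
Cross-inversions: 2 + 2 + 2 + 2 + 2 + 1 + 0 = 11

11 cross-inversions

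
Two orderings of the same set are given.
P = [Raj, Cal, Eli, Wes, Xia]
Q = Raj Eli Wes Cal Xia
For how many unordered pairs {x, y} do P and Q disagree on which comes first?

2 disagreeing pairs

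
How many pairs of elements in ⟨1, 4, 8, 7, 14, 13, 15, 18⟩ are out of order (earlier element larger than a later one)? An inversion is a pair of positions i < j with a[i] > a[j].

2 inversions

For each element, count later entries that are smaller:
1: 0
4: 0
8: 1
7: 0
14: 1
13: 0
15: 0
18: 0
Sum: 0 + 0 + 1 + 0 + 1 + 0 + 0 + 0 = 2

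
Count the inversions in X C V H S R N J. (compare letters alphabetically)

Sweep left to right; for each value list the smaller values that follow it:
X → C, V, H, S, R, N, J → 7
C → none → 0
V → H, S, R, N, J → 5
H → none → 0
S → R, N, J → 3
R → N, J → 2
N → J → 1
J → none → 0
Sum: 7 + 0 + 5 + 0 + 3 + 2 + 1 + 0 = 18

18 inversions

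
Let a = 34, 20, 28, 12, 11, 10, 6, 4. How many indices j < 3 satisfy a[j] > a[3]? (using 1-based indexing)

The element at index 3 is 28.
Elements before it: 34, 20
Those larger than 28: 34

1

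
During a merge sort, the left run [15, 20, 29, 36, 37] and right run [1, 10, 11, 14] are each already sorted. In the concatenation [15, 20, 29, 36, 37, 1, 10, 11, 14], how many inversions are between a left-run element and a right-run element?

20 cross-inversions

Take each right-half value and tally the left-half values above it:
r = 1: 15, 20, 29, 36, 37 → 5
r = 10: 15, 20, 29, 36, 37 → 5
r = 11: 15, 20, 29, 36, 37 → 5
r = 14: 15, 20, 29, 36, 37 → 5
Cross-inversions: 5 + 5 + 5 + 5 = 20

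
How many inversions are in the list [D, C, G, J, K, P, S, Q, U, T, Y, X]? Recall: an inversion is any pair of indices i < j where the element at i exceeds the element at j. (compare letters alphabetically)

4 out-of-order pairs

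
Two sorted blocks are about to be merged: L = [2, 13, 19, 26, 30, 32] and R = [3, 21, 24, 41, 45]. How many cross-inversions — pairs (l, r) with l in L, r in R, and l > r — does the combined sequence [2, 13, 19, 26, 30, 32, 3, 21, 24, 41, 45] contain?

11

Take each right-half value and tally the left-half values above it:
r = 3: 13, 19, 26, 30, 32 → 5
r = 21: 26, 30, 32 → 3
r = 24: 26, 30, 32 → 3
r = 41: none → 0
r = 45: none → 0
Cross-inversions: 5 + 3 + 3 + 0 + 0 = 11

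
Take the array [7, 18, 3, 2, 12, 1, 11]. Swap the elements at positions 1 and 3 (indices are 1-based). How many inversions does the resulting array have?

Positions 1 and 3 hold 7 and 3; after swapping, the array is [3, 18, 7, 2, 12, 1, 11].
For each element, count later entries that are smaller:
3: 2
18: 5
7: 2
2: 1
12: 2
1: 0
11: 0
Sum: 2 + 5 + 2 + 1 + 2 + 0 + 0 = 12

12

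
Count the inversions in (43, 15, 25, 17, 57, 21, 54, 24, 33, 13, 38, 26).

32 out-of-order pairs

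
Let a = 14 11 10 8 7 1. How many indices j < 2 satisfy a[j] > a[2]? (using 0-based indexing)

The element at index 2 is 10.
Elements before it: 14, 11
Those larger than 10: 14, 11

2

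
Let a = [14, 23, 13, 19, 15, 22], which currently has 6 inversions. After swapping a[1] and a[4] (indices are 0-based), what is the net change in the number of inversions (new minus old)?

Positions 1 and 4 hold 23 and 15; after swapping, the array is [14, 15, 13, 19, 23, 22].
For each element, count later entries that are smaller:
14: 1
15: 1
13: 0
19: 0
23: 1
22: 0
Sum: 1 + 1 + 0 + 0 + 1 + 0 = 3
Change: 3 − 6 = -3

-3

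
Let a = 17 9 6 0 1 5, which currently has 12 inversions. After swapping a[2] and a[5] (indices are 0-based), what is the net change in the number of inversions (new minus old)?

Positions 2 and 5 hold 6 and 5; after swapping, the array is [17, 9, 5, 0, 1, 6].
Element-by-element contributions:
17 → 9, 5, 0, 1, 6 → 5
9 → 5, 0, 1, 6 → 4
5 → 0, 1 → 2
0 → none → 0
1 → none → 0
6 → none → 0
Sum: 5 + 4 + 2 + 0 + 0 + 0 = 11
Change: 11 − 12 = -1

-1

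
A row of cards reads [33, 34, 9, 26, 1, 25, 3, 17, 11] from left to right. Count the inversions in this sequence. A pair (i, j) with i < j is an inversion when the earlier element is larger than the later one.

Inversions: 25

Count, for each position, how many later elements it exceeds:
33: 7
34: 7
9: 2
26: 5
1: 0
25: 3
3: 0
17: 1
11: 0
Sum: 7 + 7 + 2 + 5 + 0 + 3 + 0 + 1 + 0 = 25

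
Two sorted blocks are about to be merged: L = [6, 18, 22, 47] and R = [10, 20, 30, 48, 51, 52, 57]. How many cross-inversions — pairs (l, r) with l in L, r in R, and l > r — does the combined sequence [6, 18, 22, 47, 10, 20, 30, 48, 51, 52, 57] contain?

6 cross-inversions

Take each right-half value and tally the left-half values above it:
r = 10: 18, 22, 47 → 3
r = 20: 22, 47 → 2
r = 30: 47 → 1
r = 48: none → 0
r = 51: none → 0
r = 52: none → 0
r = 57: none → 0
Cross-inversions: 3 + 2 + 1 + 0 + 0 + 0 + 0 = 6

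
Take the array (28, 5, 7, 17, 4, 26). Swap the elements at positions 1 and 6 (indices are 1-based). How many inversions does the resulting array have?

7 inversions

Positions 1 and 6 hold 28 and 26; after swapping, the array is [26, 5, 7, 17, 4, 28].
For each element, count later entries that are smaller:
26 → 5, 7, 17, 4 → 4
5 → 4 → 1
7 → 4 → 1
17 → 4 → 1
4 → none → 0
28 → none → 0
Sum: 4 + 1 + 1 + 1 + 0 + 0 = 7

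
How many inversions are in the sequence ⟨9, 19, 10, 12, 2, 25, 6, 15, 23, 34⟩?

14

Sweep left to right; for each value list the smaller values that follow it:
9 → 2, 6 → 2
19 → 10, 12, 2, 6, 15 → 5
10 → 2, 6 → 2
12 → 2, 6 → 2
2 → none → 0
25 → 6, 15, 23 → 3
6 → none → 0
15 → none → 0
23 → none → 0
34 → none → 0
Sum: 2 + 5 + 2 + 2 + 0 + 3 + 0 + 0 + 0 + 0 = 14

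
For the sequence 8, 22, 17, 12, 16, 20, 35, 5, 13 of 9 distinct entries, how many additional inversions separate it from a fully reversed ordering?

18 inversions short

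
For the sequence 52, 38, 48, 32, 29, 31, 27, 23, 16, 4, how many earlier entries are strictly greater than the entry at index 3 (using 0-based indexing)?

The element at index 3 is 32.
Elements before it: 52, 38, 48
Those larger than 32: 52, 38, 48

3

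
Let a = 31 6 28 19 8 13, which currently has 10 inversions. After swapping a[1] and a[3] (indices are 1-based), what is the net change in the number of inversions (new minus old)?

-1

Positions 1 and 3 hold 31 and 28; after swapping, the array is [28, 6, 31, 19, 8, 13].
Element-by-element contributions:
28: 4
6: 0
31: 3
19: 2
8: 0
13: 0
Sum: 4 + 0 + 3 + 2 + 0 + 0 = 9
Change: 9 − 10 = -1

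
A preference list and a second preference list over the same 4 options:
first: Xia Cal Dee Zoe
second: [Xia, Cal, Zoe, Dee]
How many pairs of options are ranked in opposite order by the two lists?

Assign each item its position (1..4) in the first ordering, then rewrite the second ordering as that position sequence:
positions: Xia→1, Cal→2, Dee→3, Zoe→4
second ordering as positions: [1, 2, 4, 3]
Discordant pairs = inversions in this position sequence.
1: 0
2: 0
4: 3 → 1
3: 0
Total: 0 + 0 + 1 + 0 = 1

1 pair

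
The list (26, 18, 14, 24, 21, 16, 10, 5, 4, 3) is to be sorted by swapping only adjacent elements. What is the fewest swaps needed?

The minimum number of adjacent swaps to sort an array equals its inversion count, since every such swap removes exactly one inversion.
Count inversions — for each element, later elements that are smaller:
26: 18, 14, 24, 21, 16, 10, 5, 4, 3 → 9
18: 14, 16, 10, 5, 4, 3 → 6
14: 10, 5, 4, 3 → 4
24: 21, 16, 10, 5, 4, 3 → 6
21: 16, 10, 5, 4, 3 → 5
16: 10, 5, 4, 3 → 4
10: 5, 4, 3 → 3
5: 4, 3 → 2
4: 3 → 1
3: none → 0
Total inversions: 9 + 6 + 4 + 6 + 5 + 4 + 3 + 2 + 1 + 0 = 40

40 swaps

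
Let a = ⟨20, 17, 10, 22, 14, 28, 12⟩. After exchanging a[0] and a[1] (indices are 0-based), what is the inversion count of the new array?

Positions 0 and 1 hold 20 and 17; after swapping, the array is [17, 20, 10, 22, 14, 28, 12].
Count, for each position, how many later elements it exceeds:
17: 3
20: 3
10: 0
22: 2
14: 1
28: 1
12: 0
Sum: 3 + 3 + 0 + 2 + 1 + 1 + 0 = 10

There are 10 inversions.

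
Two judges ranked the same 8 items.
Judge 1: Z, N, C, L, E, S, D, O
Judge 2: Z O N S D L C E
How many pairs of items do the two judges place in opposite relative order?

13 discordant pairs

Assign each item its position (1..8) in the first ordering, then rewrite the second ordering as that position sequence:
positions: Z→1, N→2, C→3, L→4, E→5, S→6, D→7, O→8
second ordering as positions: [1, 8, 2, 6, 7, 4, 3, 5]
Discordant pairs = inversions in this position sequence.
1: 0
8: 2, 6, 7, 4, 3, 5 → 6
2: 0
6: 4, 3, 5 → 3
7: 4, 3, 5 → 3
4: 3 → 1
3: 0
5: 0
Total: 0 + 6 + 0 + 3 + 3 + 1 + 0 + 0 = 13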